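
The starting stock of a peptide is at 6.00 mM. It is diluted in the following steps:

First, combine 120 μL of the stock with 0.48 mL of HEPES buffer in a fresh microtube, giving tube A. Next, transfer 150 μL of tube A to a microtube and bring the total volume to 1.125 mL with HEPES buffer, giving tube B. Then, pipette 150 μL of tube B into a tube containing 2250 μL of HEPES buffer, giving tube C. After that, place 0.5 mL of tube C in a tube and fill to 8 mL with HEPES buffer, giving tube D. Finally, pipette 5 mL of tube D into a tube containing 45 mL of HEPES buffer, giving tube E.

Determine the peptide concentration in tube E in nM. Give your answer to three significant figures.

62.5 nM

Step 1: 120 μL + 0.48 mL = 600 μL total → factor 600/120 = 5
Step 2: 150 μL brought to 1.125 mL → factor 1125/150 = 7.5
Step 3: 150 μL + 2250 μL = 2400 μL total → factor 2400/150 = 16
Step 4: 0.5 mL brought to 8 mL → factor 8/0.5 = 16
Step 5: 5 mL + 45 mL = 50 mL total → factor 50/5 = 10
Overall dilution factor = 5 × 7.5 × 16 × 16 × 10 = 96000
Final = 6.00 mM / 96000 = 6.250 × 10^-5 mM = 62.5 nM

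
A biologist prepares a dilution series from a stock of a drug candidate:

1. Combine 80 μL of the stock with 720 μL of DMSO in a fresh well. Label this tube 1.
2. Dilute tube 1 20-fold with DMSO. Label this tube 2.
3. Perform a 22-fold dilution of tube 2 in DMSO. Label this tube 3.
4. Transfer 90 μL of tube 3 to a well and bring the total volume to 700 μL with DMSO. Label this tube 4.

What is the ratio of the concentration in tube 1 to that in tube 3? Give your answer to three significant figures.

440

Step 1: 80 μL + 720 μL = 800 μL total → factor 800/80 = 10
Step 2: 20-fold → factor 20
Step 3: 22-fold → factor 22
Dilution factor to tube 1 = 10; to tube 3 = 4400
[tube 1]/[tube 3] = (factor to tube 3)/(factor to tube 1) = 4400/10 = 440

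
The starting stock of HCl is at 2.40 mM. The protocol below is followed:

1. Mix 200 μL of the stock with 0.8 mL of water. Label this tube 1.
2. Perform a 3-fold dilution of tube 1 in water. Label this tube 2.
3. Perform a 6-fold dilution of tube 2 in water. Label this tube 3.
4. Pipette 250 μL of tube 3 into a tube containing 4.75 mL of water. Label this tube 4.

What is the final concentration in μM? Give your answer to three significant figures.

Step 1: 200 μL + 0.8 mL = 1000 μL total → factor 1000/200 = 5
Step 2: 3-fold → factor 3
Step 3: 6-fold → factor 6
Step 4: 250 μL + 4.75 mL = 5000 μL total → factor 5000/250 = 20
Overall dilution factor = 5 × 3 × 6 × 20 = 1800
Final = 2.40 mM / 1800 = 0.001333 mM = 1.33 μM

1.33 μM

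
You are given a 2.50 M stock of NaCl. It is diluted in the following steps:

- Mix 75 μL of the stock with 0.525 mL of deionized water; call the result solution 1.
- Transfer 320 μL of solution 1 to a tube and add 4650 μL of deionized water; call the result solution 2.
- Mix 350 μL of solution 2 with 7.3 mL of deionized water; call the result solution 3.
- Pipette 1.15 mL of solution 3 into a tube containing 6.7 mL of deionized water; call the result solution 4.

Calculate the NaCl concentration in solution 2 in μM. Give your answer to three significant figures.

Step 1: 75 μL + 0.525 mL = 600 μL total → factor 600/75 = 8
Step 2: 320 μL + 4650 μL = 4970 μL total → factor 4970/320 = 15.531
Dilution factor through solution 2 = 8 × 15.531 = 124.25
[solution 2] = 2.50 M / 124.25 = 0.02012 M = 2.01 × 10^4 μM

2.01 × 10^4 μM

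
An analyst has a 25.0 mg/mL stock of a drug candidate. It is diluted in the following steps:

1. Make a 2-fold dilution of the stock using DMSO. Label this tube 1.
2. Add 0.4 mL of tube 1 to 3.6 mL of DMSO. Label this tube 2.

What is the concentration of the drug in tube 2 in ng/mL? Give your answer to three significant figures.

Step 1: 2-fold → factor 2
Step 2: 0.4 mL + 3.6 mL = 4 mL total → factor 4/0.4 = 10
Overall dilution factor = 2 × 10 = 20
Final = 25.0 mg/mL / 20 = 1.250 mg/mL = 1.25 × 10^6 ng/mL

1.25 × 10^6 ng/mL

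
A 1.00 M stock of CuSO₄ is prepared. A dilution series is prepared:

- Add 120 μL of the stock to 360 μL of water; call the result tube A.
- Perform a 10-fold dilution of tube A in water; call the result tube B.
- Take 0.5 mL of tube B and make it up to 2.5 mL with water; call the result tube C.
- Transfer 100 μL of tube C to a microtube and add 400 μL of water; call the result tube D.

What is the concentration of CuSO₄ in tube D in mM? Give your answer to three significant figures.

1.00 mM

Step 1: 120 μL + 360 μL = 480 μL total → factor 480/120 = 4
Step 2: 10-fold → factor 10
Step 3: 0.5 mL brought to 2.5 mL → factor 2.5/0.5 = 5
Step 4: 100 μL + 400 μL = 500 μL total → factor 500/100 = 5
Overall dilution factor = 4 × 10 × 5 × 5 = 1000
Final = 1.00 M / 1000 = 0.001000 M = 1.00 mM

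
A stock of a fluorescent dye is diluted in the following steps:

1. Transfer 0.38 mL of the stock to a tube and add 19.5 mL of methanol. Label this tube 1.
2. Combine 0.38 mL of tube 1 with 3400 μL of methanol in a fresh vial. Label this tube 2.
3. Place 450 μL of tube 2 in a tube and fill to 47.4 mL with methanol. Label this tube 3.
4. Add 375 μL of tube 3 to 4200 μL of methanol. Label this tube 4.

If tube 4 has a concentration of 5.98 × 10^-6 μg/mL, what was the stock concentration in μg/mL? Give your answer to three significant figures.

4.00 μg/mL

Step 1: 0.38 mL + 19.5 mL = 19.88 mL total → factor 19.88/0.38 = 52.316
Step 2: 0.38 mL + 3400 μL = 3.78 mL total → factor 3.78/0.38 = 9.9474
Step 3: 450 μL brought to 47.4 mL → factor 47400/450 = 105.33
Step 4: 375 μL + 4200 μL = 4575 μL total → factor 4575/375 = 12.2
Overall dilution factor = 52.316 × 9.9474 × 105.33 × 12.2 = 6.6875 × 10^5
Stock = 5.98 × 10^-6 μg/mL × 6.6875 × 10^5 = 4.00 μg/mL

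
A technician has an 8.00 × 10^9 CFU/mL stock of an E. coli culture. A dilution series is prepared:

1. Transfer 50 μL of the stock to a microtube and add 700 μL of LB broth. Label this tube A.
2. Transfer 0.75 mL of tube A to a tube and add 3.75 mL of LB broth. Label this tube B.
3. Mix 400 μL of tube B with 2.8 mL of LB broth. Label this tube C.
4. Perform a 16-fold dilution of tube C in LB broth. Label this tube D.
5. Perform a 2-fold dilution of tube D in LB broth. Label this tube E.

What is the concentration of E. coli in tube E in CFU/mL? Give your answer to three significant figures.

3.47 × 10^5 CFU/mL

Step 1: 50 μL + 700 μL = 750 μL total → factor 750/50 = 15
Step 2: 0.75 mL + 3.75 mL = 4.5 mL total → factor 4.5/0.75 = 6
Step 3: 400 μL + 2.8 mL = 3200 μL total → factor 3200/400 = 8
Step 4: 16-fold → factor 16
Step 5: 2-fold → factor 2
Overall dilution factor = 15 × 6 × 8 × 16 × 2 = 23040
Final = 8.00 × 10^9 CFU/mL / 23040 = 3.47 × 10^5 CFU/mL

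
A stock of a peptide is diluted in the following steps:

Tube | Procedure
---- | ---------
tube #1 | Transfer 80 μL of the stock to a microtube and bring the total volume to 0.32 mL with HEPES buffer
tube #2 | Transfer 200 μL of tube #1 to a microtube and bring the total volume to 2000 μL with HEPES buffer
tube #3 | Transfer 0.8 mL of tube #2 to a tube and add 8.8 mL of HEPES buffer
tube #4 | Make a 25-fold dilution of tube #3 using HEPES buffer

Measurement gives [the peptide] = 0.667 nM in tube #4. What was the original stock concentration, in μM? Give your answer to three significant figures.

8.00 μM

Step 1: 80 μL brought to 0.32 mL → factor 320/80 = 4
Step 2: 200 μL brought to 2000 μL → factor 2000/200 = 10
Step 3: 0.8 mL + 8.8 mL = 9.6 mL total → factor 9.6/0.8 = 12
Step 4: 25-fold → factor 25
Overall dilution factor = 4 × 10 × 12 × 25 = 12000
Stock = 0.667 nM × 12000 = 8004 nM = 8.00 μM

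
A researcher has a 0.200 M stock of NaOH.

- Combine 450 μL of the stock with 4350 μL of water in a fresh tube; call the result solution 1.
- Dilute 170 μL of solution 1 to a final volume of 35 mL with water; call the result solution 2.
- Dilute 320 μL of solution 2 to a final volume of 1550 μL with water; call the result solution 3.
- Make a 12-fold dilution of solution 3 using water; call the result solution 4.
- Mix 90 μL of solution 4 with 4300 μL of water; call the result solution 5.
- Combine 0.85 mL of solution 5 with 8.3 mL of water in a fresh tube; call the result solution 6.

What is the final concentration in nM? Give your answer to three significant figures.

Step 1: 450 μL + 4350 μL = 4800 μL total → factor 4800/450 = 10.667
Step 2: 170 μL brought to 35 mL → factor 35000/170 = 205.88
Step 3: 320 μL brought to 1550 μL → factor 1550/320 = 4.8438
Step 4: 12-fold → factor 12
Step 5: 90 μL + 4300 μL = 4390 μL total → factor 4390/90 = 48.778
Step 6: 0.85 mL + 8.3 mL = 9.15 mL total → factor 9.15/0.85 = 10.765
Overall dilution factor = 10.667 × 205.88 × 4.8438 × 12 × 48.778 × 10.765 = 6.7025 × 10^7
Final = 0.200 M / 6.7025 × 10^7 = 2.984 × 10^-9 M = 2.98 nM

2.98 nM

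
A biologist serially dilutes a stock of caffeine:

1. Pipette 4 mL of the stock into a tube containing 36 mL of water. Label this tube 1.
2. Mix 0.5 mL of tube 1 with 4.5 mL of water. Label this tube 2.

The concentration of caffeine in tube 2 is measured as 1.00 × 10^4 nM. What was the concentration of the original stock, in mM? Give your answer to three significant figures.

1.00 mM

Step 1: 4 mL + 36 mL = 40 mL total → factor 40/4 = 10
Step 2: 0.5 mL + 4.5 mL = 5 mL total → factor 5/0.5 = 10
Overall dilution factor = 10 × 10 = 100
Stock = 1.00 × 10^4 nM × 100 = 1.000 × 10^6 nM = 1.00 mM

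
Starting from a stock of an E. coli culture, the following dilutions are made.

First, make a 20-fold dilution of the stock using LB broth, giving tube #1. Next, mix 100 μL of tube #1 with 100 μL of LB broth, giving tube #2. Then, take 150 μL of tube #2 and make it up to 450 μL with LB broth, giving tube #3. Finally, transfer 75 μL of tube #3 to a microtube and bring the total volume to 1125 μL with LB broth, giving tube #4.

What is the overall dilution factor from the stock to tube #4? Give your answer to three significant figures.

1.80 × 10^3

Step 1: 20-fold → factor 20
Step 2: 100 μL + 100 μL = 200 μL total → factor 200/100 = 2
Step 3: 150 μL brought to 450 μL → factor 450/150 = 3
Step 4: 75 μL brought to 1125 μL → factor 1125/75 = 15
Overall dilution factor = 20 × 2 × 3 × 15 = 1800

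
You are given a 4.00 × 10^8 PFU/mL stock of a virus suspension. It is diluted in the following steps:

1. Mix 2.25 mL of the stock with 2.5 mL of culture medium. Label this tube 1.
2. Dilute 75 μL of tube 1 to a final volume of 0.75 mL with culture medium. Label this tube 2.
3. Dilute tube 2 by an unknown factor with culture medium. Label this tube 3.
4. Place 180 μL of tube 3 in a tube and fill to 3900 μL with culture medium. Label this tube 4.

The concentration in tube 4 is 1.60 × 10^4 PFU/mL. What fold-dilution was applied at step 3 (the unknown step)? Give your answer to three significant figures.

54.7-fold

Step 1: 2.25 mL + 2.5 mL = 4.75 mL total → factor 4.75/2.25 = 2.1111
Step 2: 75 μL brought to 0.75 mL → factor 750/75 = 10
Step 3: unknown factor x
Step 4: 180 μL brought to 3900 μL → factor 3900/180 = 21.667
Product of known-step factors = 457.41
Overall factor = 4.00 × 10^8 PFU/mL / (1.60 × 10^4 PFU/mL) = 25000
x = 25000 / 457.41 = 54.7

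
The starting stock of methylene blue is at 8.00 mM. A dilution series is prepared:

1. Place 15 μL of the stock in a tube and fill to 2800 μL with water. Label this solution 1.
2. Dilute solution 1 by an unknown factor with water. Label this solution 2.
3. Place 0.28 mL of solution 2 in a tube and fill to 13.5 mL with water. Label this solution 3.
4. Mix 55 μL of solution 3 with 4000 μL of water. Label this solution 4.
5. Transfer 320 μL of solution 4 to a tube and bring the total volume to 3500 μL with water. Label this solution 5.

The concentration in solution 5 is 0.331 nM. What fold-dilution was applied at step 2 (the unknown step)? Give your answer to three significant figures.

3.33-fold

Step 1: 15 μL brought to 2800 μL → factor 2800/15 = 186.67
Step 2: unknown factor x
Step 3: 0.28 mL brought to 13.5 mL → factor 13.5/0.28 = 48.214
Step 4: 55 μL + 4000 μL = 4055 μL total → factor 4055/55 = 73.727
Step 5: 320 μL brought to 3500 μL → factor 3500/320 = 10.938
Product of known-step factors = 7.2575 × 10^6
Overall factor = 8.00 mM / (0.331 nM) = 2.4169 × 10^7
x = 2.4169 × 10^7 / 7.2575 × 10^6 = 3.33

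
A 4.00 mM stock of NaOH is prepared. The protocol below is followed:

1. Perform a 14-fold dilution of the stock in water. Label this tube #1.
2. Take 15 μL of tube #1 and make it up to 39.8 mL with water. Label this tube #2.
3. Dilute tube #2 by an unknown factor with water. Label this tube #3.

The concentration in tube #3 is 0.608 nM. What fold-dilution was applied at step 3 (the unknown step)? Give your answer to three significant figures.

Step 1: 14-fold → factor 14
Step 2: 15 μL brought to 39.8 mL → factor 39800/15 = 2653.3
Step 3: unknown factor x
Product of known-step factors = 37147
Overall factor = 4.00 mM / (0.608 nM) = 6.5789 × 10^6
x = 6.5789 × 10^6 / 37147 = 177

177-fold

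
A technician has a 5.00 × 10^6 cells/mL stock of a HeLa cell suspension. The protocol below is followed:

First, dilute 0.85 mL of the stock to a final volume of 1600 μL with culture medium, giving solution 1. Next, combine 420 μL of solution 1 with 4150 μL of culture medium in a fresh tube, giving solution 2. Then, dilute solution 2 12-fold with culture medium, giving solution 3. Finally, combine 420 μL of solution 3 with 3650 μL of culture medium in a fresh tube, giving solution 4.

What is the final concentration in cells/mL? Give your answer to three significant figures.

Step 1: 0.85 mL brought to 1600 μL → factor 1.6/0.85 = 1.8824
Step 2: 420 μL + 4150 μL = 4570 μL total → factor 4570/420 = 10.881
Step 3: 12-fold → factor 12
Step 4: 420 μL + 3650 μL = 4070 μL total → factor 4070/420 = 9.6905
Overall dilution factor = 1.8824 × 10.881 × 12 × 9.6905 = 2381.7
Final = 5.00 × 10^6 cells/mL / 2381.7 = 2.10 × 10^3 cells/mL

2.10 × 10^3 cells/mL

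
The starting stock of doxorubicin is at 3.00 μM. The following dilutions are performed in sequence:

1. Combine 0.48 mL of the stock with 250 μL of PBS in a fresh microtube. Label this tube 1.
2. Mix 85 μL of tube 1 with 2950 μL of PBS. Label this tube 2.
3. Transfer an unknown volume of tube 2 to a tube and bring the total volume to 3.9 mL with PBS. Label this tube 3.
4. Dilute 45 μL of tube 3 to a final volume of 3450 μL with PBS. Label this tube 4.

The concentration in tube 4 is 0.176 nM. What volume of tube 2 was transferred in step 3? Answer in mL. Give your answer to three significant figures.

Step 1: 0.48 mL + 250 μL = 0.73 mL total → factor 0.73/0.48 = 1.5208
Step 2: 85 μL + 2950 μL = 3035 μL total → factor 3035/85 = 35.706
Step 3: v brought to 3.9 mL → factor = 3.9 mL/v
Step 4: 45 μL brought to 3450 μL → factor 3450/45 = 76.667
Product of known-step factors = 4163.2
Overall factor = 3.00 μM / (0.176 nM) = 17045
Step-3 factor = 17045 / 4163.2 = 4.0943
v = 3.9 mL / 4.0943 = 0.953 mL

0.953 mL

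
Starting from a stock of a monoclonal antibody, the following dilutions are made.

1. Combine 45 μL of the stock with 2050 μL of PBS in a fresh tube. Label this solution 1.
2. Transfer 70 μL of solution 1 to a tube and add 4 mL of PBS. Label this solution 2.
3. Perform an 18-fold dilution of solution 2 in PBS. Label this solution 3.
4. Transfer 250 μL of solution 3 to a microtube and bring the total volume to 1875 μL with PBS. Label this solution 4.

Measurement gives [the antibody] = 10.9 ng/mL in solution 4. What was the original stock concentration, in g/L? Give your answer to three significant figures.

3.98 g/L

Step 1: 45 μL + 2050 μL = 2095 μL total → factor 2095/45 = 46.556
Step 2: 70 μL + 4 mL = 4070 μL total → factor 4070/70 = 58.143
Step 3: 18-fold → factor 18
Step 4: 250 μL brought to 1875 μL → factor 1875/250 = 7.5
Overall dilution factor = 46.556 × 58.143 × 18 × 7.5 = 3.6543 × 10^5
Stock = 10.9 ng/mL × 3.6543 × 10^5 = 3.983 × 10^6 ng/mL = 3.98 g/L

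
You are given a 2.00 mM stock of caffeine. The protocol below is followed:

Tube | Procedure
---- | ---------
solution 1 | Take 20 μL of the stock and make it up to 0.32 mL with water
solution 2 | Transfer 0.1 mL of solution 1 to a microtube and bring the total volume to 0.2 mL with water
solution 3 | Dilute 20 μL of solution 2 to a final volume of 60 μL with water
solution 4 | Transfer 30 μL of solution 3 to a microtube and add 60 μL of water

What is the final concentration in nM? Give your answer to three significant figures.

Step 1: 20 μL brought to 0.32 mL → factor 320/20 = 16
Step 2: 0.1 mL brought to 0.2 mL → factor 0.2/0.1 = 2
Step 3: 20 μL brought to 60 μL → factor 60/20 = 3
Step 4: 30 μL + 60 μL = 90 μL total → factor 90/30 = 3
Overall dilution factor = 16 × 2 × 3 × 3 = 288
Final = 2.00 mM / 288 = 0.006944 mM = 6.94 × 10^3 nM

6.94 × 10^3 nM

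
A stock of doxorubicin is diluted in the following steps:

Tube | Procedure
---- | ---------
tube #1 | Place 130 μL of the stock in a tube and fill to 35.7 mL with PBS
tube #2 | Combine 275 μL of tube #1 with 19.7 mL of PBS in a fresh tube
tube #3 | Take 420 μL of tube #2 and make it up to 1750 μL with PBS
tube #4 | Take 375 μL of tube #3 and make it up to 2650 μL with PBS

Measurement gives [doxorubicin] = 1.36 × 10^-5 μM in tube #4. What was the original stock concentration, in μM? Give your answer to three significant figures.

7.99 μM

Step 1: 130 μL brought to 35.7 mL → factor 35700/130 = 274.62
Step 2: 275 μL + 19.7 mL = 19975 μL total → factor 19975/275 = 72.636
Step 3: 420 μL brought to 1750 μL → factor 1750/420 = 4.1667
Step 4: 375 μL brought to 2650 μL → factor 2650/375 = 7.0667
Overall dilution factor = 274.62 × 72.636 × 4.1667 × 7.0667 = 5.8733 × 10^5
Stock = 1.36 × 10^-5 μM × 5.8733 × 10^5 = 7.99 μM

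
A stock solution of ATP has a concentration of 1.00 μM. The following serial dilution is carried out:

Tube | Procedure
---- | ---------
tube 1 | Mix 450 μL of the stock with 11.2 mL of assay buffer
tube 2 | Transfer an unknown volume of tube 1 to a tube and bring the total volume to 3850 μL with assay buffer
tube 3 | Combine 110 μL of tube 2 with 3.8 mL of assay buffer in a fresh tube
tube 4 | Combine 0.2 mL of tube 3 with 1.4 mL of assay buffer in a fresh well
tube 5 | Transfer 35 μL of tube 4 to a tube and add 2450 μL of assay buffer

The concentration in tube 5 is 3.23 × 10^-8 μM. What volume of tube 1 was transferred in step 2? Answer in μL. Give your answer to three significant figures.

Step 1: 450 μL + 11.2 mL = 11650 μL total → factor 11650/450 = 25.889
Step 2: v brought to 3850 μL → factor = 3850 μL/v
Step 3: 110 μL + 3.8 mL = 3910 μL total → factor 3910/110 = 35.545
Step 4: 0.2 mL + 1.4 mL = 1.6 mL total → factor 1.6/0.2 = 8
Step 5: 35 μL + 2450 μL = 2485 μL total → factor 2485/35 = 71
Product of known-step factors = 5.2269 × 10^5
Overall factor = 1.00 μM / (3.23 × 10^-8 μM) = 3.096 × 10^7
Step-2 factor = 3.096 × 10^7 / 5.2269 × 10^5 = 59.231
v = 3850 μL / 59.231 = 65.0 μL

65.0 μL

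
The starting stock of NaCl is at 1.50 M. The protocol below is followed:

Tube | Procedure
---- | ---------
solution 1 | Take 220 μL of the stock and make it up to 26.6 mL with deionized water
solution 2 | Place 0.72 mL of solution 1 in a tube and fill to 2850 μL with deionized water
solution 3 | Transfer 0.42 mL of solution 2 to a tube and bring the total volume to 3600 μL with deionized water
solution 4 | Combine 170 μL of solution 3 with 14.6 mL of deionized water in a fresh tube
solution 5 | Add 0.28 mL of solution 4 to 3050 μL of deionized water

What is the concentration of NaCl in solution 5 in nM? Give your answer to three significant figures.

Step 1: 220 μL brought to 26.6 mL → factor 26600/220 = 120.91
Step 2: 0.72 mL brought to 2850 μL → factor 2.85/0.72 = 3.9583
Step 3: 0.42 mL brought to 3600 μL → factor 3.6/0.42 = 8.5714
Step 4: 170 μL + 14.6 mL = 14770 μL total → factor 14770/170 = 86.882
Step 5: 0.28 mL + 3050 μL = 3.33 mL total → factor 3.33/0.28 = 11.893
Overall dilution factor = 120.91 × 3.9583 × 8.5714 × 86.882 × 11.893 = 4.2388 × 10^6
Final = 1.50 M / 4.2388 × 10^6 = 3.539 × 10^-7 M = 354 nM

354 nM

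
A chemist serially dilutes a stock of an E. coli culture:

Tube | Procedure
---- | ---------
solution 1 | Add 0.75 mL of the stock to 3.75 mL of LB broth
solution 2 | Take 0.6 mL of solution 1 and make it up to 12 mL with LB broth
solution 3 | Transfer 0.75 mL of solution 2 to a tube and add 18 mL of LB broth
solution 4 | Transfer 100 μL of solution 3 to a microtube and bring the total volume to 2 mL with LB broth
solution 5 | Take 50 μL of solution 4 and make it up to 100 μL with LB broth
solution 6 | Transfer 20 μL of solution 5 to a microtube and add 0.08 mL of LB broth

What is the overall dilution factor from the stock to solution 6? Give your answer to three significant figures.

6.00 × 10^5

Step 1: 0.75 mL + 3.75 mL = 4.5 mL total → factor 4.5/0.75 = 6
Step 2: 0.6 mL brought to 12 mL → factor 12/0.6 = 20
Step 3: 0.75 mL + 18 mL = 18.75 mL total → factor 18.75/0.75 = 25
Step 4: 100 μL brought to 2 mL → factor 2000/100 = 20
Step 5: 50 μL brought to 100 μL → factor 100/50 = 2
Step 6: 20 μL + 0.08 mL = 100 μL total → factor 100/20 = 5
Overall dilution factor = 6 × 20 × 25 × 20 × 2 × 5 = 6 × 10^5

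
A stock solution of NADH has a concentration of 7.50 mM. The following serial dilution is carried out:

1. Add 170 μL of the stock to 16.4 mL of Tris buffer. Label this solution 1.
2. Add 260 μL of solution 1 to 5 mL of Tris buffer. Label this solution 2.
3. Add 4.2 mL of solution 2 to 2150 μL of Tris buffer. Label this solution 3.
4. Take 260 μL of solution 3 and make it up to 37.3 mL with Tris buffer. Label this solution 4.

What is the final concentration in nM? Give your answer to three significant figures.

Step 1: 170 μL + 16.4 mL = 16570 μL total → factor 16570/170 = 97.471
Step 2: 260 μL + 5 mL = 5260 μL total → factor 5260/260 = 20.231
Step 3: 4.2 mL + 2150 μL = 6.35 mL total → factor 6.35/4.2 = 1.5119
Step 4: 260 μL brought to 37.3 mL → factor 37300/260 = 143.46
Overall dilution factor = 97.471 × 20.231 × 1.5119 × 143.46 = 4.2771 × 10^5
Final = 7.50 mM / 4.2771 × 10^5 = 1.754 × 10^-5 mM = 17.5 nM

17.5 nM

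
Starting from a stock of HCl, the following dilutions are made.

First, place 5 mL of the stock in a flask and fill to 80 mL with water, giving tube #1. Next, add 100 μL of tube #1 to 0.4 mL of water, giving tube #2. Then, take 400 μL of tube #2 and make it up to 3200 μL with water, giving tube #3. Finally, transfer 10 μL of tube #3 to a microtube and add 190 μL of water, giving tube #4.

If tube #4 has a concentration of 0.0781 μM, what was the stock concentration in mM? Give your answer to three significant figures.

Step 1: 5 mL brought to 80 mL → factor 80/5 = 16
Step 2: 100 μL + 0.4 mL = 500 μL total → factor 500/100 = 5
Step 3: 400 μL brought to 3200 μL → factor 3200/400 = 8
Step 4: 10 μL + 190 μL = 200 μL total → factor 200/10 = 20
Overall dilution factor = 16 × 5 × 8 × 20 = 12800
Stock = 0.0781 μM × 12800 = 999.7 μM = 1.00 mM

1.00 mM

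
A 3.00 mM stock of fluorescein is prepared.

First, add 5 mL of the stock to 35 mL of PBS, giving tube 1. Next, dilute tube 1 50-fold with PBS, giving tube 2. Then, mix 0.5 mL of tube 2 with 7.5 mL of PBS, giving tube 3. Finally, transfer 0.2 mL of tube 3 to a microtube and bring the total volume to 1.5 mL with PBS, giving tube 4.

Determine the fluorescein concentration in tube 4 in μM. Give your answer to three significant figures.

Step 1: 5 mL + 35 mL = 40 mL total → factor 40/5 = 8
Step 2: 50-fold → factor 50
Step 3: 0.5 mL + 7.5 mL = 8 mL total → factor 8/0.5 = 16
Step 4: 0.2 mL brought to 1.5 mL → factor 1.5/0.2 = 7.5
Overall dilution factor = 8 × 50 × 16 × 7.5 = 48000
Final = 3.00 mM / 48000 = 6.250 × 10^-5 mM = 0.0625 μM

0.0625 μM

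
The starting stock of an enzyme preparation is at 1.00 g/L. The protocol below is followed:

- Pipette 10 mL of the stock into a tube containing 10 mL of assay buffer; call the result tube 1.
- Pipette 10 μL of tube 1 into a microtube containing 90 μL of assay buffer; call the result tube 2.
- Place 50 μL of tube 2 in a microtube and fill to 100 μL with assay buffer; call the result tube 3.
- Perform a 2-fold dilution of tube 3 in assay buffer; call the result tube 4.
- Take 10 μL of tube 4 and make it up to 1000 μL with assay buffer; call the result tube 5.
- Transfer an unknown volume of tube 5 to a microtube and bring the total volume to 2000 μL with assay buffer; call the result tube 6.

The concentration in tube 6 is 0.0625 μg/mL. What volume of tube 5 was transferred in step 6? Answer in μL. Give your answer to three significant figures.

Step 1: 10 mL + 10 mL = 20 mL total → factor 20/10 = 2
Step 2: 10 μL + 90 μL = 100 μL total → factor 100/10 = 10
Step 3: 50 μL brought to 100 μL → factor 100/50 = 2
Step 4: 2-fold → factor 2
Step 5: 10 μL brought to 1000 μL → factor 1000/10 = 100
Step 6: v brought to 2000 μL → factor = 2000 μL/v
Product of known-step factors = 8000
Overall factor = 1.00 g/L / (0.0625 μg/mL) = 16000
Step-6 factor = 16000 / 8000 = 2
v = 2000 μL / 2 = 1.00 × 10^3 μL

1.00 × 10^3 μL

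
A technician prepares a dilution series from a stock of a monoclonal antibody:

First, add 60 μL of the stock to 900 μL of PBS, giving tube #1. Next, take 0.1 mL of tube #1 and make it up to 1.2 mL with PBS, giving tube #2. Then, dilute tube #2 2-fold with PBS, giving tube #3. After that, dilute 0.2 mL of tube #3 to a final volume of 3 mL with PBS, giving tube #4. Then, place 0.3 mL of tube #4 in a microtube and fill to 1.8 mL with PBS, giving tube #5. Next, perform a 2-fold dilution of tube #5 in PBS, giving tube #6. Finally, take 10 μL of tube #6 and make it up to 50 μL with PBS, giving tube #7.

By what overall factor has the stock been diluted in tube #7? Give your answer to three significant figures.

3.46 × 10^5

Step 1: 60 μL + 900 μL = 960 μL total → factor 960/60 = 16
Step 2: 0.1 mL brought to 1.2 mL → factor 1.2/0.1 = 12
Step 3: 2-fold → factor 2
Step 4: 0.2 mL brought to 3 mL → factor 3/0.2 = 15
Step 5: 0.3 mL brought to 1.8 mL → factor 1.8/0.3 = 6
Step 6: 2-fold → factor 2
Step 7: 10 μL brought to 50 μL → factor 50/10 = 5
Overall dilution factor = 16 × 12 × 2 × 15 × 6 × 2 × 5 = 3.456 × 10^5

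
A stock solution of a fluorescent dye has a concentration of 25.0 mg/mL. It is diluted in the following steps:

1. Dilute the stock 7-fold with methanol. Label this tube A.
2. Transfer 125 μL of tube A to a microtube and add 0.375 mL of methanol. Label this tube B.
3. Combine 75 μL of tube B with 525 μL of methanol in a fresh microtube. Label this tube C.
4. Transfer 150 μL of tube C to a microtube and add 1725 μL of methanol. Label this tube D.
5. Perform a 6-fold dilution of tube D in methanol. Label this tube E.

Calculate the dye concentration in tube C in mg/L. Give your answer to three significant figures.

112 mg/L

Step 1: 7-fold → factor 7
Step 2: 125 μL + 0.375 mL = 500 μL total → factor 500/125 = 4
Step 3: 75 μL + 525 μL = 600 μL total → factor 600/75 = 8
Dilution factor through tube C = 7 × 4 × 8 = 224
[tube C] = 25.0 mg/mL / 224 = 0.1116 mg/mL = 112 mg/L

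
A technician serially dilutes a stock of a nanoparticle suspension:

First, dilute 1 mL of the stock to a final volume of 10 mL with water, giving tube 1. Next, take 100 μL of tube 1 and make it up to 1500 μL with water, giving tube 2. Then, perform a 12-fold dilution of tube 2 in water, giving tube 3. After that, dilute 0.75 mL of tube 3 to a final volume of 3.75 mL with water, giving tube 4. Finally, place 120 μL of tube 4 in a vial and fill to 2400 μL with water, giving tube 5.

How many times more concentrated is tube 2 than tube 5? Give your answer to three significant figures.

Step 1: 1 mL brought to 10 mL → factor 10/1 = 10
Step 2: 100 μL brought to 1500 μL → factor 1500/100 = 15
Step 3: 12-fold → factor 12
Step 4: 0.75 mL brought to 3.75 mL → factor 3.75/0.75 = 5
Step 5: 120 μL brought to 2400 μL → factor 2400/120 = 20
Dilution factor to tube 2 = 150; to tube 5 = 1.8 × 10^5
[tube 2]/[tube 5] = (factor to tube 5)/(factor to tube 2) = 1.8 × 10^5/150 = 1.20 × 10^3

1.20 × 10^3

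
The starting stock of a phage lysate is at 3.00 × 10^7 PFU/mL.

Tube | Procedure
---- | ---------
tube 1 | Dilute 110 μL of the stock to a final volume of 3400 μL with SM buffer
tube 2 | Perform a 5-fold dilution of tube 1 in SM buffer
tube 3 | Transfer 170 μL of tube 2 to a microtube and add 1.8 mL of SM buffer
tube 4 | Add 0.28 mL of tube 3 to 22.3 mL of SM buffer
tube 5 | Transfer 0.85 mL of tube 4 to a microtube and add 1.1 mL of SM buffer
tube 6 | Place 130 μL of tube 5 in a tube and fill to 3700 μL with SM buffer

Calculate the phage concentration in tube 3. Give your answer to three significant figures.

Step 1: 110 μL brought to 3400 μL → factor 3400/110 = 30.909
Step 2: 5-fold → factor 5
Step 3: 170 μL + 1.8 mL = 1970 μL total → factor 1970/170 = 11.588
Dilution factor through tube 3 = 30.909 × 5 × 11.588 = 1790.9
[tube 3] = 3.00 × 10^7 PFU/mL / 1790.9 = 1.68 × 10^4 PFU/mL

1.68 × 10^4 PFU/mL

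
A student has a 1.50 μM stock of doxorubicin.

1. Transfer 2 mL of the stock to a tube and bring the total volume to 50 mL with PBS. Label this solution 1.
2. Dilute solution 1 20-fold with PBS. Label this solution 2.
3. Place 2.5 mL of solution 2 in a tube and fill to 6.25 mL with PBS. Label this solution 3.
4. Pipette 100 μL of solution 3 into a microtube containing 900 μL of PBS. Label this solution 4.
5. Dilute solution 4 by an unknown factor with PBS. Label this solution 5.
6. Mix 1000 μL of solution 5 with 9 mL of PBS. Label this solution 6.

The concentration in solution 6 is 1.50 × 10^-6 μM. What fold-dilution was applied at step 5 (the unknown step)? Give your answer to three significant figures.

8.00-fold

Step 1: 2 mL brought to 50 mL → factor 50/2 = 25
Step 2: 20-fold → factor 20
Step 3: 2.5 mL brought to 6.25 mL → factor 6.25/2.5 = 2.5
Step 4: 100 μL + 900 μL = 1000 μL total → factor 1000/100 = 10
Step 5: unknown factor x
Step 6: 1000 μL + 9 mL = 10000 μL total → factor 10000/1000 = 10
Product of known-step factors = 1.25 × 10^5
Overall factor = 1.50 μM / (1.50 × 10^-6 μM) = 1 × 10^6
x = 1 × 10^6 / 1.25 × 10^5 = 8.00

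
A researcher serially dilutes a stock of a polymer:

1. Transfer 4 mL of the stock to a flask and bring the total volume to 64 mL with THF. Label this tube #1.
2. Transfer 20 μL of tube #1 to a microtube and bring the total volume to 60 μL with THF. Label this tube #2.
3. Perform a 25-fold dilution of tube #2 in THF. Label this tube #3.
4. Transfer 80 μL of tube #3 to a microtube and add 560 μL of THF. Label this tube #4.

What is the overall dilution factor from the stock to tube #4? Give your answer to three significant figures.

Step 1: 4 mL brought to 64 mL → factor 64/4 = 16
Step 2: 20 μL brought to 60 μL → factor 60/20 = 3
Step 3: 25-fold → factor 25
Step 4: 80 μL + 560 μL = 640 μL total → factor 640/80 = 8
Overall dilution factor = 16 × 3 × 25 × 8 = 9600

9.60 × 10^3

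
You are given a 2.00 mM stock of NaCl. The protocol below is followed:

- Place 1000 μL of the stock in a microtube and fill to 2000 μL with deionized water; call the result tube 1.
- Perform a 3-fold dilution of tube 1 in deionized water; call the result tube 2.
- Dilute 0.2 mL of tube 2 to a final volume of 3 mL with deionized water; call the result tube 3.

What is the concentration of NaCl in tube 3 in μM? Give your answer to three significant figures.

Step 1: 1000 μL brought to 2000 μL → factor 2000/1000 = 2
Step 2: 3-fold → factor 3
Step 3: 0.2 mL brought to 3 mL → factor 3/0.2 = 15
Overall dilution factor = 2 × 3 × 15 = 90
Final = 2.00 mM / 90 = 0.02222 mM = 22.2 μM

22.2 μM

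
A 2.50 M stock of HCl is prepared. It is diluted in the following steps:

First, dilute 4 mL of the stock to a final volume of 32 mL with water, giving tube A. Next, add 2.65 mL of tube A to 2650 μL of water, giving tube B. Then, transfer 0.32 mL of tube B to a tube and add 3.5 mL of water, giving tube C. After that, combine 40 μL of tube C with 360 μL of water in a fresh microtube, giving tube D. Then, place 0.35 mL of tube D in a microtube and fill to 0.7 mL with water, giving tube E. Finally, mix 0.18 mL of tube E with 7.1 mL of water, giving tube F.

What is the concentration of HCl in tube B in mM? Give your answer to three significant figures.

156 mM

Step 1: 4 mL brought to 32 mL → factor 32/4 = 8
Step 2: 2.65 mL + 2650 μL = 5.3 mL total → factor 5.3/2.65 = 2
Dilution factor through tube B = 8 × 2 = 16
[tube B] = 2.50 M / 16 = 0.1562 M = 156 mM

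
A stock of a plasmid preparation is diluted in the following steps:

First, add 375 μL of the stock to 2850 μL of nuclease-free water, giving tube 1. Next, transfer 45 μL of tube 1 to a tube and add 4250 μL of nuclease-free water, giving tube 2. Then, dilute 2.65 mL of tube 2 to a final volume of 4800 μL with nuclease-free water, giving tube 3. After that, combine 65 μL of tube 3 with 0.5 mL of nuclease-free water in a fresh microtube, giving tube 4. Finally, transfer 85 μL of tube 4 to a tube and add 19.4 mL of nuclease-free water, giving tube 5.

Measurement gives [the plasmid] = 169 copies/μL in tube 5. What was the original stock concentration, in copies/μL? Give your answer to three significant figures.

Step 1: 375 μL + 2850 μL = 3225 μL total → factor 3225/375 = 8.6
Step 2: 45 μL + 4250 μL = 4295 μL total → factor 4295/45 = 95.444
Step 3: 2.65 mL brought to 4800 μL → factor 4.8/2.65 = 1.8113
Step 4: 65 μL + 0.5 mL = 565 μL total → factor 565/65 = 8.6923
Step 5: 85 μL + 19.4 mL = 19485 μL total → factor 19485/85 = 229.24
Overall dilution factor = 8.6 × 95.444 × 1.8113 × 8.6923 × 229.24 = 2.9625 × 10^6
Stock = 169 copies/μL × 2.9625 × 10^6 = 5.01 × 10^8 copies/μL

5.01 × 10^8 copies/μL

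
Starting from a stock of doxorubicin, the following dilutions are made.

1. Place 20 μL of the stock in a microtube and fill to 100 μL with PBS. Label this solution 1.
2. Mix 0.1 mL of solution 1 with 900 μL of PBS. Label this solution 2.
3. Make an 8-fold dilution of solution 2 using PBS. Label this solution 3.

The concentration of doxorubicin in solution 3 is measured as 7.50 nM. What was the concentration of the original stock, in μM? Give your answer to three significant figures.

Step 1: 20 μL brought to 100 μL → factor 100/20 = 5
Step 2: 0.1 mL + 900 μL = 1 mL total → factor 1/0.1 = 10
Step 3: 8-fold → factor 8
Overall dilution factor = 5 × 10 × 8 = 400
Stock = 7.50 nM × 400 = 3000 nM = 3.00 μM

3.00 μM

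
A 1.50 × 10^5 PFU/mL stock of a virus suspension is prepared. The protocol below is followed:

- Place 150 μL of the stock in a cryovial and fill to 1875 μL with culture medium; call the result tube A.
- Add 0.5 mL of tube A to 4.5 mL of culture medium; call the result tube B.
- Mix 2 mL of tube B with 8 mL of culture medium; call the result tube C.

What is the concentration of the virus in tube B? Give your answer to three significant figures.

1.20 × 10^3 PFU/mL

Step 1: 150 μL brought to 1875 μL → factor 1875/150 = 12.5
Step 2: 0.5 mL + 4.5 mL = 5 mL total → factor 5/0.5 = 10
Dilution factor through tube B = 12.5 × 10 = 125
[tube B] = 1.50 × 10^5 PFU/mL / 125 = 1.20 × 10^3 PFU/mL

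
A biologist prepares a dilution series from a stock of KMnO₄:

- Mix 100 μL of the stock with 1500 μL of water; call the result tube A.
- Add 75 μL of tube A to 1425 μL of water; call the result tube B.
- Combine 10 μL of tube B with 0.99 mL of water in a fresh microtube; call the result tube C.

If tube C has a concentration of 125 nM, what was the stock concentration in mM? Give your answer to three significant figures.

Step 1: 100 μL + 1500 μL = 1600 μL total → factor 1600/100 = 16
Step 2: 75 μL + 1425 μL = 1500 μL total → factor 1500/75 = 20
Step 3: 10 μL + 0.99 mL = 1000 μL total → factor 1000/10 = 100
Overall dilution factor = 16 × 20 × 100 = 32000
Stock = 125 nM × 32000 = 4.000 × 10^6 nM = 4.00 mM

4.00 mM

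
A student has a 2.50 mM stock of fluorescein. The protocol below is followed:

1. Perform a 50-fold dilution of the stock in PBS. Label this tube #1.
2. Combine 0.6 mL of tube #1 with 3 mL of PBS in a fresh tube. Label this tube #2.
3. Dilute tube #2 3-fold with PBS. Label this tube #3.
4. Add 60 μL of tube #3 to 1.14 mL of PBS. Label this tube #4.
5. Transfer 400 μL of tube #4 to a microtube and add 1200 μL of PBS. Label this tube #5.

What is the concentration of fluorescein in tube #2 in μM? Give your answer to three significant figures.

8.33 μM

Step 1: 50-fold → factor 50
Step 2: 0.6 mL + 3 mL = 3.6 mL total → factor 3.6/0.6 = 6
Dilution factor through tube #2 = 50 × 6 = 300
[tube #2] = 2.50 mM / 300 = 0.008333 mM = 8.33 μM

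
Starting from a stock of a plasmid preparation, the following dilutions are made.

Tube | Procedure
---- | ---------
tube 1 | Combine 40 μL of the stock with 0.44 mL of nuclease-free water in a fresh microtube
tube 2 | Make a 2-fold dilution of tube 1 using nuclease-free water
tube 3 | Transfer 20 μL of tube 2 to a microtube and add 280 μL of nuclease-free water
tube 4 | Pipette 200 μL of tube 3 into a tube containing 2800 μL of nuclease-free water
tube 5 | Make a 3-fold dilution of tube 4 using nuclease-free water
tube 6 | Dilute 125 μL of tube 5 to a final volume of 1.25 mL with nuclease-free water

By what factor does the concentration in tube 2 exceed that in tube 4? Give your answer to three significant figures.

Step 1: 40 μL + 0.44 mL = 480 μL total → factor 480/40 = 12
Step 2: 2-fold → factor 2
Step 3: 20 μL + 280 μL = 300 μL total → factor 300/20 = 15
Step 4: 200 μL + 2800 μL = 3000 μL total → factor 3000/200 = 15
Dilution factor to tube 2 = 24; to tube 4 = 5400
[tube 2]/[tube 4] = (factor to tube 4)/(factor to tube 2) = 5400/24 = 225

225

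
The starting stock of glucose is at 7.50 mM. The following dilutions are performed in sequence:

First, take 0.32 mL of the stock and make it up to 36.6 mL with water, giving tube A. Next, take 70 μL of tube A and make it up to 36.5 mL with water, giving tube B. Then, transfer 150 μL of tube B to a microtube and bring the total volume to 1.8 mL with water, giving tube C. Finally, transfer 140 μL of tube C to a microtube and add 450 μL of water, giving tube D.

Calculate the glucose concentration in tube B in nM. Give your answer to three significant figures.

Step 1: 0.32 mL brought to 36.6 mL → factor 36.6/0.32 = 114.38
Step 2: 70 μL brought to 36.5 mL → factor 36500/70 = 521.43
Dilution factor through tube B = 114.38 × 521.43 = 59638
[tube B] = 7.50 mM / 59638 = 0.0001258 mM = 126 nM

126 nM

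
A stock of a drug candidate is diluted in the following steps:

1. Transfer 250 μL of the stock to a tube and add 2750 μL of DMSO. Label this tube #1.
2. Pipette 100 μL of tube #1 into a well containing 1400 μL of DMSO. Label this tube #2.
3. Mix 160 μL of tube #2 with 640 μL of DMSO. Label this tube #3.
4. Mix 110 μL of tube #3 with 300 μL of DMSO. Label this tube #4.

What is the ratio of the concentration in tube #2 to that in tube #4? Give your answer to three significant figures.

18.6

Step 1: 250 μL + 2750 μL = 3000 μL total → factor 3000/250 = 12
Step 2: 100 μL + 1400 μL = 1500 μL total → factor 1500/100 = 15
Step 3: 160 μL + 640 μL = 800 μL total → factor 800/160 = 5
Step 4: 110 μL + 300 μL = 410 μL total → factor 410/110 = 3.7273
Dilution factor to tube #2 = 180; to tube #4 = 3354.5
[tube #2]/[tube #4] = (factor to tube #4)/(factor to tube #2) = 3354.5/180 = 18.6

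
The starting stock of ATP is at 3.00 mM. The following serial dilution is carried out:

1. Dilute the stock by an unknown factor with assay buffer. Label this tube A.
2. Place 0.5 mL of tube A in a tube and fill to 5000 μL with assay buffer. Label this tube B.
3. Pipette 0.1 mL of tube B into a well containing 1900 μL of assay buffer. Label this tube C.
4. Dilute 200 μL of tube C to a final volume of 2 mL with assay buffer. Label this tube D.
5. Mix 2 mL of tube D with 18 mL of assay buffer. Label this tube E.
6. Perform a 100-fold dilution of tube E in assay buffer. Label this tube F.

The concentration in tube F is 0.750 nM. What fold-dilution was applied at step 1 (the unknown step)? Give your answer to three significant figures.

Step 1: unknown factor x
Step 2: 0.5 mL brought to 5000 μL → factor 5/0.5 = 10
Step 3: 0.1 mL + 1900 μL = 2 mL total → factor 2/0.1 = 20
Step 4: 200 μL brought to 2 mL → factor 2000/200 = 10
Step 5: 2 mL + 18 mL = 20 mL total → factor 20/2 = 10
Step 6: 100-fold → factor 100
Product of known-step factors = 2 × 10^6
Overall factor = 3.00 mM / (0.750 nM) = 4 × 10^6
x = 4 × 10^6 / 2 × 10^6 = 2.00

2.00-fold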